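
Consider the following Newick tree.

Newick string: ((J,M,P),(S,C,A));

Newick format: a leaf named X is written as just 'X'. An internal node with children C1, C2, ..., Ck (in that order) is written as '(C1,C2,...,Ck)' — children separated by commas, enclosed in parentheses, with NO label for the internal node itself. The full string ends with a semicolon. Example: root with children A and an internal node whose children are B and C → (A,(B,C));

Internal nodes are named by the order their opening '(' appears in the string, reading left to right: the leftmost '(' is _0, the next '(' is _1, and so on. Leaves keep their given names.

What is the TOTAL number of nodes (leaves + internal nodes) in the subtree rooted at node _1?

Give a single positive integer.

Newick: ((J,M,P),(S,C,A));
Locate _1: it is the '(' at position 1 (the 2nd '(' reading left to right).
Query: subtree rooted at _1
_1: subtree_size = 1 + 3
  J: subtree_size = 1 + 0
  M: subtree_size = 1 + 0
  P: subtree_size = 1 + 0
Total subtree size of _1: 4

Answer: 4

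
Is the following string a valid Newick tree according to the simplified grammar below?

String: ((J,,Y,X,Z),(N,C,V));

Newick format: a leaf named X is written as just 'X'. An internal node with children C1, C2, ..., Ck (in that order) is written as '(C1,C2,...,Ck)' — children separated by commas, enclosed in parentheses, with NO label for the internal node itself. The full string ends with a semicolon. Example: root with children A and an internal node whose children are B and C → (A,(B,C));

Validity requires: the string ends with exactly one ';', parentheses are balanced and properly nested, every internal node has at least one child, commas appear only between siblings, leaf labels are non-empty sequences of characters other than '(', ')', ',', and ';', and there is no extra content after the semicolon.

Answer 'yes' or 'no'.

Answer: no

Derivation:
Input: ((J,,Y,X,Z),(N,C,V));
Paren balance: 3 '(' vs 3 ')' OK
Ends with single ';': True
Full parse: FAILS (empty leaf label at pos 4)
Valid: False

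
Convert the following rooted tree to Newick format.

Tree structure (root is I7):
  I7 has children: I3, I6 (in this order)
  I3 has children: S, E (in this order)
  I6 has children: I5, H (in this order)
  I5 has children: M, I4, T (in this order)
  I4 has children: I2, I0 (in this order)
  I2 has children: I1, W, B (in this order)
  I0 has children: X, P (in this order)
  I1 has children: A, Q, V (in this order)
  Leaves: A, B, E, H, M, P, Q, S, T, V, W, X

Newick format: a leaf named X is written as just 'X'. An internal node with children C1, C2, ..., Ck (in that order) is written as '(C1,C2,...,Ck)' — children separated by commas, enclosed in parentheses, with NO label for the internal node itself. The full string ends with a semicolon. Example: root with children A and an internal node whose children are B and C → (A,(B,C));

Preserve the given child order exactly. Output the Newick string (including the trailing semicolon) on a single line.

internal I7 with children ['I3', 'I6']
  internal I3 with children ['S', 'E']
    leaf 'S' → 'S'
    leaf 'E' → 'E'
  → '(S,E)'
  internal I6 with children ['I5', 'H']
    internal I5 with children ['M', 'I4', 'T']
      leaf 'M' → 'M'
      internal I4 with children ['I2', 'I0']
        internal I2 with children ['I1', 'W', 'B']
          internal I1 with children ['A', 'Q', 'V']
            leaf 'A' → 'A'
            leaf 'Q' → 'Q'
            leaf 'V' → 'V'
          → '(A,Q,V)'
          leaf 'W' → 'W'
          leaf 'B' → 'B'
        → '((A,Q,V),W,B)'
        internal I0 with children ['X', 'P']
          leaf 'X' → 'X'
          leaf 'P' → 'P'
        → '(X,P)'
      → '(((A,Q,V),W,B),(X,P))'
      leaf 'T' → 'T'
    → '(M,(((A,Q,V),W,B),(X,P)),T)'
    leaf 'H' → 'H'
  → '((M,(((A,Q,V),W,B),(X,P)),T),H)'
→ '((S,E),((M,(((A,Q,V),W,B),(X,P)),T),H))'
Final: ((S,E),((M,(((A,Q,V),W,B),(X,P)),T),H));

Answer: ((S,E),((M,(((A,Q,V),W,B),(X,P)),T),H));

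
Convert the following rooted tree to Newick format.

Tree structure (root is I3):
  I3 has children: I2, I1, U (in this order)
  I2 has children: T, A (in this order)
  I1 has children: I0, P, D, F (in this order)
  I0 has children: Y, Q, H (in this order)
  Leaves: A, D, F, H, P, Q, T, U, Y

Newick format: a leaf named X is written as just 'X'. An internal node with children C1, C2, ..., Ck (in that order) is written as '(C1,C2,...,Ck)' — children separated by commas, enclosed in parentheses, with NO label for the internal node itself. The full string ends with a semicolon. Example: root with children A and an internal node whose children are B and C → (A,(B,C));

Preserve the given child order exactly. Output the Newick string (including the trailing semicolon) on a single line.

internal I3 with children ['I2', 'I1', 'U']
  internal I2 with children ['T', 'A']
    leaf 'T' → 'T'
    leaf 'A' → 'A'
  → '(T,A)'
  internal I1 with children ['I0', 'P', 'D', 'F']
    internal I0 with children ['Y', 'Q', 'H']
      leaf 'Y' → 'Y'
      leaf 'Q' → 'Q'
      leaf 'H' → 'H'
    → '(Y,Q,H)'
    leaf 'P' → 'P'
    leaf 'D' → 'D'
    leaf 'F' → 'F'
  → '((Y,Q,H),P,D,F)'
  leaf 'U' → 'U'
→ '((T,A),((Y,Q,H),P,D,F),U)'
Final: ((T,A),((Y,Q,H),P,D,F),U);

Answer: ((T,A),((Y,Q,H),P,D,F),U);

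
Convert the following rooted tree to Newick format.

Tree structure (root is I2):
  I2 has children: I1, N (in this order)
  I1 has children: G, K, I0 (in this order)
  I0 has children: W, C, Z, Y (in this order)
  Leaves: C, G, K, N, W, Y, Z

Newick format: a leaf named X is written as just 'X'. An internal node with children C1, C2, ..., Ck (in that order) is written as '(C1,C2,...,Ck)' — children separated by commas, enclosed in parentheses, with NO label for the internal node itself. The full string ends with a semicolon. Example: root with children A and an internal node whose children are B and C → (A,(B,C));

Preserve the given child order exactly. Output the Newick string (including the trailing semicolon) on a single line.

Answer: ((G,K,(W,C,Z,Y)),N);

Derivation:
internal I2 with children ['I1', 'N']
  internal I1 with children ['G', 'K', 'I0']
    leaf 'G' → 'G'
    leaf 'K' → 'K'
    internal I0 with children ['W', 'C', 'Z', 'Y']
      leaf 'W' → 'W'
      leaf 'C' → 'C'
      leaf 'Z' → 'Z'
      leaf 'Y' → 'Y'
    → '(W,C,Z,Y)'
  → '(G,K,(W,C,Z,Y))'
  leaf 'N' → 'N'
→ '((G,K,(W,C,Z,Y)),N)'
Final: ((G,K,(W,C,Z,Y)),N);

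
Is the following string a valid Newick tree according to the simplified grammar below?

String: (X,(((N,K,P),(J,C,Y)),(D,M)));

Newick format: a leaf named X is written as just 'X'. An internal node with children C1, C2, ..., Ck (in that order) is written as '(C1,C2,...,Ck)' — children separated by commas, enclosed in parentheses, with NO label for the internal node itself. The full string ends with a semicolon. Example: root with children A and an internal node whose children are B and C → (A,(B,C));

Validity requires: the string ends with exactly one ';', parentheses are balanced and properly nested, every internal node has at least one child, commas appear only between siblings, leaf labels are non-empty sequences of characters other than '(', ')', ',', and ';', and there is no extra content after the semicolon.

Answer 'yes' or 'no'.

Answer: yes

Derivation:
Input: (X,(((N,K,P),(J,C,Y)),(D,M)));
Paren balance: 6 '(' vs 6 ')' OK
Ends with single ';': True
Full parse: OK
Valid: True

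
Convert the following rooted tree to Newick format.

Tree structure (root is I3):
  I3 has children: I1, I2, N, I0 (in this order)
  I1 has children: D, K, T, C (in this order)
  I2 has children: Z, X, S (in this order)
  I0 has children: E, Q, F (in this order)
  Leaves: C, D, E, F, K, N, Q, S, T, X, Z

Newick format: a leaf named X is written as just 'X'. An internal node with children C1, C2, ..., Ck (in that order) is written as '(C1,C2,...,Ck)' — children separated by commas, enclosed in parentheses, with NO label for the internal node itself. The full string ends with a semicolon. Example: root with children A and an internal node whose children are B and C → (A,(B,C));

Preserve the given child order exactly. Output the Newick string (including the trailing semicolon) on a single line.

internal I3 with children ['I1', 'I2', 'N', 'I0']
  internal I1 with children ['D', 'K', 'T', 'C']
    leaf 'D' → 'D'
    leaf 'K' → 'K'
    leaf 'T' → 'T'
    leaf 'C' → 'C'
  → '(D,K,T,C)'
  internal I2 with children ['Z', 'X', 'S']
    leaf 'Z' → 'Z'
    leaf 'X' → 'X'
    leaf 'S' → 'S'
  → '(Z,X,S)'
  leaf 'N' → 'N'
  internal I0 with children ['E', 'Q', 'F']
    leaf 'E' → 'E'
    leaf 'Q' → 'Q'
    leaf 'F' → 'F'
  → '(E,Q,F)'
→ '((D,K,T,C),(Z,X,S),N,(E,Q,F))'
Final: ((D,K,T,C),(Z,X,S),N,(E,Q,F));

Answer: ((D,K,T,C),(Z,X,S),N,(E,Q,F));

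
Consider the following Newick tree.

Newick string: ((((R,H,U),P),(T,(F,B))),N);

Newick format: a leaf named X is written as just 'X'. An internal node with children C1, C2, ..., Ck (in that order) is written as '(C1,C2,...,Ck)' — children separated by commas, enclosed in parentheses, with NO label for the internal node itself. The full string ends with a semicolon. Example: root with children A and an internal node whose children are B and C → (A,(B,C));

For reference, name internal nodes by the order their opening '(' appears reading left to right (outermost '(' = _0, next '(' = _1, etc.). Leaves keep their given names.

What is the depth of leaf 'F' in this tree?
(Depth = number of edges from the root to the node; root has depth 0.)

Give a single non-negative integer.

Newick: ((((R,H,U),P),(T,(F,B))),N);
Naming internals by '(' encounter order: outermost '(' = _0, next = _1, ...
Query node: F
Path from root: _0 -> _1 -> _4 -> _5 -> F
Depth of F: 4 (number of edges from root)

Answer: 4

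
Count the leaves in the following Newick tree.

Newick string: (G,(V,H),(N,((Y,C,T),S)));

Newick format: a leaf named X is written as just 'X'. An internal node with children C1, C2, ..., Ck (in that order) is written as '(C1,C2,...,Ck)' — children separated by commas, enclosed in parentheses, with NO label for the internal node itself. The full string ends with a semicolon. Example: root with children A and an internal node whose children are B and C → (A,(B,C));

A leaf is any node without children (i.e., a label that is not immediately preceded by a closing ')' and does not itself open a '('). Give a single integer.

Answer: 8

Derivation:
Newick: (G,(V,H),(N,((Y,C,T),S)));
Scan left-to-right; a leaf is any maximal label run not followed by '(':
  pos 1: leaf 'G' → count = 1
  pos 4: leaf 'V' → count = 2
  pos 6: leaf 'H' → count = 3
  pos 10: leaf 'N' → count = 4
  pos 14: leaf 'Y' → count = 5
  pos 16: leaf 'C' → count = 6
  pos 18: leaf 'T' → count = 7
  pos 21: leaf 'S' → count = 8
Total leaves: 8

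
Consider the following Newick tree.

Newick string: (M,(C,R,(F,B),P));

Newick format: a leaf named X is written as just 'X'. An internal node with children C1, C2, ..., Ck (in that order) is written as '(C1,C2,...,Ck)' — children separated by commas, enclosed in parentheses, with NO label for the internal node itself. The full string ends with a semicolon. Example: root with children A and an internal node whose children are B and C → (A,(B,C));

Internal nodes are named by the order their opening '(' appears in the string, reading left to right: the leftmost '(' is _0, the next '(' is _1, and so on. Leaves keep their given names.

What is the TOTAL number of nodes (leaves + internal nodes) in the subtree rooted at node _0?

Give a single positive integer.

Answer: 9

Derivation:
Newick: (M,(C,R,(F,B),P));
Locate _0: it is the '(' at position 0 (the 1st '(' reading left to right).
Query: subtree rooted at _0
_0: subtree_size = 1 + 8
  M: subtree_size = 1 + 0
  _1: subtree_size = 1 + 6
    C: subtree_size = 1 + 0
    R: subtree_size = 1 + 0
    _2: subtree_size = 1 + 2
      F: subtree_size = 1 + 0
      B: subtree_size = 1 + 0
    P: subtree_size = 1 + 0
Total subtree size of _0: 9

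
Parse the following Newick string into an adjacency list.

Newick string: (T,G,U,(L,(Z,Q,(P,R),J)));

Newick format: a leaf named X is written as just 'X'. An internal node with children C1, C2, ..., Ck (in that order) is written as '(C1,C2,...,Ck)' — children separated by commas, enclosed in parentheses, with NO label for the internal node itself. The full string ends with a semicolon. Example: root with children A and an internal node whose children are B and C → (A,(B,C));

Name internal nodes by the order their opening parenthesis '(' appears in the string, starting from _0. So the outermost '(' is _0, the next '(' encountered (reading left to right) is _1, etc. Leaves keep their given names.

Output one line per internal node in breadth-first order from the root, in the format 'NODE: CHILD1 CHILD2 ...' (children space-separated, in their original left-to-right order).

Input: (T,G,U,(L,(Z,Q,(P,R),J)));
Scanning left-to-right, naming '(' by encounter order:
  pos 0: '(' -> open internal node _0 (depth 1)
  pos 7: '(' -> open internal node _1 (depth 2)
  pos 10: '(' -> open internal node _2 (depth 3)
  pos 15: '(' -> open internal node _3 (depth 4)
  pos 19: ')' -> close internal node _3 (now at depth 3)
  pos 22: ')' -> close internal node _2 (now at depth 2)
  pos 23: ')' -> close internal node _1 (now at depth 1)
  pos 24: ')' -> close internal node _0 (now at depth 0)
Total internal nodes: 4
BFS adjacency from root:
  _0: T G U _1
  _1: L _2
  _2: Z Q _3 J
  _3: P R

Answer: _0: T G U _1
_1: L _2
_2: Z Q _3 J
_3: P R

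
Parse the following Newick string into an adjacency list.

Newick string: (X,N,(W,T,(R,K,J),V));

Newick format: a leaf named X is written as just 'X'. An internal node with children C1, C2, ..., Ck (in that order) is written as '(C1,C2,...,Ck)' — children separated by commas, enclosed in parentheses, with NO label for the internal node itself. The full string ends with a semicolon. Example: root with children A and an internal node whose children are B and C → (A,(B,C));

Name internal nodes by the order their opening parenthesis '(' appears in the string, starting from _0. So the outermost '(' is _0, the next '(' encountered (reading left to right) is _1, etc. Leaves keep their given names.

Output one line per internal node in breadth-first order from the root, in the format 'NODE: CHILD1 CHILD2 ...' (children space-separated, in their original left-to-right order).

Answer: _0: X N _1
_1: W T _2 V
_2: R K J

Derivation:
Input: (X,N,(W,T,(R,K,J),V));
Scanning left-to-right, naming '(' by encounter order:
  pos 0: '(' -> open internal node _0 (depth 1)
  pos 5: '(' -> open internal node _1 (depth 2)
  pos 10: '(' -> open internal node _2 (depth 3)
  pos 16: ')' -> close internal node _2 (now at depth 2)
  pos 19: ')' -> close internal node _1 (now at depth 1)
  pos 20: ')' -> close internal node _0 (now at depth 0)
Total internal nodes: 3
BFS adjacency from root:
  _0: X N _1
  _1: W T _2 V
  _2: R K J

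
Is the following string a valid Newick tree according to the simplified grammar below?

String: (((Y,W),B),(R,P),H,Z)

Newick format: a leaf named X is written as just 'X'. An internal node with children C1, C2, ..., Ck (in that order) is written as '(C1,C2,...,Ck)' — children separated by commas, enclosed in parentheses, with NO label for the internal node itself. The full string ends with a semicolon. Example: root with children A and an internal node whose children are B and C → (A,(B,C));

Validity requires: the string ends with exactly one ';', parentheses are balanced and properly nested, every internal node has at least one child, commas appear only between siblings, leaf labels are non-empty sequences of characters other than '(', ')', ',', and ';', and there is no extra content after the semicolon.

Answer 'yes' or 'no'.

Answer: no

Derivation:
Input: (((Y,W),B),(R,P),H,Z)
Paren balance: 4 '(' vs 4 ')' OK
Ends with single ';': False
Full parse: FAILS (must end with ;)
Valid: False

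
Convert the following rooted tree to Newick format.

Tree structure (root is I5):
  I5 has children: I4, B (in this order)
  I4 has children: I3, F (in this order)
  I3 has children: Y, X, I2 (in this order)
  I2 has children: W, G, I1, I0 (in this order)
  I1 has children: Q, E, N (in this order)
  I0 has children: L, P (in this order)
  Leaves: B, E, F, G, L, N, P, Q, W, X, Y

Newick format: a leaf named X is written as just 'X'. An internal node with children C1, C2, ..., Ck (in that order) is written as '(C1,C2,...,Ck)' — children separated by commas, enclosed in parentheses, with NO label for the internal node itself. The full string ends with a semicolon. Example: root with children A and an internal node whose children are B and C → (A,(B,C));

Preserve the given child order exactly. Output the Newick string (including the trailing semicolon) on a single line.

Answer: (((Y,X,(W,G,(Q,E,N),(L,P))),F),B);

Derivation:
internal I5 with children ['I4', 'B']
  internal I4 with children ['I3', 'F']
    internal I3 with children ['Y', 'X', 'I2']
      leaf 'Y' → 'Y'
      leaf 'X' → 'X'
      internal I2 with children ['W', 'G', 'I1', 'I0']
        leaf 'W' → 'W'
        leaf 'G' → 'G'
        internal I1 with children ['Q', 'E', 'N']
          leaf 'Q' → 'Q'
          leaf 'E' → 'E'
          leaf 'N' → 'N'
        → '(Q,E,N)'
        internal I0 with children ['L', 'P']
          leaf 'L' → 'L'
          leaf 'P' → 'P'
        → '(L,P)'
      → '(W,G,(Q,E,N),(L,P))'
    → '(Y,X,(W,G,(Q,E,N),(L,P)))'
    leaf 'F' → 'F'
  → '((Y,X,(W,G,(Q,E,N),(L,P))),F)'
  leaf 'B' → 'B'
→ '(((Y,X,(W,G,(Q,E,N),(L,P))),F),B)'
Final: (((Y,X,(W,G,(Q,E,N),(L,P))),F),B);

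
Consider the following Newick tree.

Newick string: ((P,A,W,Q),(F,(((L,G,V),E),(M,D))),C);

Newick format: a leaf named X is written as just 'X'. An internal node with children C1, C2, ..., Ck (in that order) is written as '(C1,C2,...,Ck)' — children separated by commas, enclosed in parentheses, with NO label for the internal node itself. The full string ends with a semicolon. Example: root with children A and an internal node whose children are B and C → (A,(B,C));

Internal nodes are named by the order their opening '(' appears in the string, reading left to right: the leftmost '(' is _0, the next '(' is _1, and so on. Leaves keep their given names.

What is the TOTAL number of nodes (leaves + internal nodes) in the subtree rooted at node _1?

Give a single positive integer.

Answer: 5

Derivation:
Newick: ((P,A,W,Q),(F,(((L,G,V),E),(M,D))),C);
Locate _1: it is the '(' at position 1 (the 2nd '(' reading left to right).
Query: subtree rooted at _1
_1: subtree_size = 1 + 4
  P: subtree_size = 1 + 0
  A: subtree_size = 1 + 0
  W: subtree_size = 1 + 0
  Q: subtree_size = 1 + 0
Total subtree size of _1: 5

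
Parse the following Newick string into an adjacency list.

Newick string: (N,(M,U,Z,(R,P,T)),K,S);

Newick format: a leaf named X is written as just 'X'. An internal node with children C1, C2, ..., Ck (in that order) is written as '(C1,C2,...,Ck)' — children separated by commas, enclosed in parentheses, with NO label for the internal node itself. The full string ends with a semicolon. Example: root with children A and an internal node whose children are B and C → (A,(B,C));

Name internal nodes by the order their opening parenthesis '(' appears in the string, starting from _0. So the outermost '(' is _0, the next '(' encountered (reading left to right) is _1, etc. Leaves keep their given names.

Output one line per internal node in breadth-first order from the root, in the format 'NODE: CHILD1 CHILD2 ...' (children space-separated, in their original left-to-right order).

Input: (N,(M,U,Z,(R,P,T)),K,S);
Scanning left-to-right, naming '(' by encounter order:
  pos 0: '(' -> open internal node _0 (depth 1)
  pos 3: '(' -> open internal node _1 (depth 2)
  pos 10: '(' -> open internal node _2 (depth 3)
  pos 16: ')' -> close internal node _2 (now at depth 2)
  pos 17: ')' -> close internal node _1 (now at depth 1)
  pos 22: ')' -> close internal node _0 (now at depth 0)
Total internal nodes: 3
BFS adjacency from root:
  _0: N _1 K S
  _1: M U Z _2
  _2: R P T

Answer: _0: N _1 K S
_1: M U Z _2
_2: R P T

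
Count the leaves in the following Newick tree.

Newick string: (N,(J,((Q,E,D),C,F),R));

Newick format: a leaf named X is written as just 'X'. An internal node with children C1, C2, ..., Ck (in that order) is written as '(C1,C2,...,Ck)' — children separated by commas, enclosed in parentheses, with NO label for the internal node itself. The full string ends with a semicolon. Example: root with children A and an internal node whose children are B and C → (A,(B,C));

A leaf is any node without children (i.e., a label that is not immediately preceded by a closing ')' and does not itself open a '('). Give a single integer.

Answer: 8

Derivation:
Newick: (N,(J,((Q,E,D),C,F),R));
Scan left-to-right; a leaf is any maximal label run not followed by '(':
  pos 1: leaf 'N' → count = 1
  pos 4: leaf 'J' → count = 2
  pos 8: leaf 'Q' → count = 3
  pos 10: leaf 'E' → count = 4
  pos 12: leaf 'D' → count = 5
  pos 15: leaf 'C' → count = 6
  pos 17: leaf 'F' → count = 7
  pos 20: leaf 'R' → count = 8
Total leaves: 8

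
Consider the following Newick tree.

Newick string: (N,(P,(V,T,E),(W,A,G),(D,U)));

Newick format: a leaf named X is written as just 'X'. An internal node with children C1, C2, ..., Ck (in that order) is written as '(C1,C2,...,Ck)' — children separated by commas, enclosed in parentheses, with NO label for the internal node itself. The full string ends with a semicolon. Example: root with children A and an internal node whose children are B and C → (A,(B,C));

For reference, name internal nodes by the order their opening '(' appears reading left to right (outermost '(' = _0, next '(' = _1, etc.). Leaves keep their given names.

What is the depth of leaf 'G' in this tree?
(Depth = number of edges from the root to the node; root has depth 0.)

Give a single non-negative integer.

Answer: 3

Derivation:
Newick: (N,(P,(V,T,E),(W,A,G),(D,U)));
Naming internals by '(' encounter order: outermost '(' = _0, next = _1, ...
Query node: G
Path from root: _0 -> _1 -> _3 -> G
Depth of G: 3 (number of edges from root)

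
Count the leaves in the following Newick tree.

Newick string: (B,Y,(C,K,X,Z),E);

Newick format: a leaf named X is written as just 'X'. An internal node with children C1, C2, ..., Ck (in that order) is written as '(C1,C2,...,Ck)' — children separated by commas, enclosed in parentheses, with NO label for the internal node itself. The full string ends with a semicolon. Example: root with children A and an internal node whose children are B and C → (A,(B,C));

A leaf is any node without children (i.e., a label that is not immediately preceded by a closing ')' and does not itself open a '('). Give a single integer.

Answer: 7

Derivation:
Newick: (B,Y,(C,K,X,Z),E);
Scan left-to-right; a leaf is any maximal label run not followed by '(':
  pos 1: leaf 'B' → count = 1
  pos 3: leaf 'Y' → count = 2
  pos 6: leaf 'C' → count = 3
  pos 8: leaf 'K' → count = 4
  pos 10: leaf 'X' → count = 5
  pos 12: leaf 'Z' → count = 6
  pos 15: leaf 'E' → count = 7
Total leaves: 7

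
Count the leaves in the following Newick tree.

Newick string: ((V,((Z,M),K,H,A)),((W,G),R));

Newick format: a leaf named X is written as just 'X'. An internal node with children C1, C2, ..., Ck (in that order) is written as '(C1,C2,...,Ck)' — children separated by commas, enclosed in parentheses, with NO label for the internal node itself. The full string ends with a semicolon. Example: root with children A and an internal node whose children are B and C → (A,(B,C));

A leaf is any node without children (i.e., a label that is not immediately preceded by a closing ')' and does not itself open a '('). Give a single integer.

Newick: ((V,((Z,M),K,H,A)),((W,G),R));
Scan left-to-right; a leaf is any maximal label run not followed by '(':
  pos 2: leaf 'V' → count = 1
  pos 6: leaf 'Z' → count = 2
  pos 8: leaf 'M' → count = 3
  pos 11: leaf 'K' → count = 4
  pos 13: leaf 'H' → count = 5
  pos 15: leaf 'A' → count = 6
  pos 21: leaf 'W' → count = 7
  pos 23: leaf 'G' → count = 8
  pos 26: leaf 'R' → count = 9
Total leaves: 9

Answer: 9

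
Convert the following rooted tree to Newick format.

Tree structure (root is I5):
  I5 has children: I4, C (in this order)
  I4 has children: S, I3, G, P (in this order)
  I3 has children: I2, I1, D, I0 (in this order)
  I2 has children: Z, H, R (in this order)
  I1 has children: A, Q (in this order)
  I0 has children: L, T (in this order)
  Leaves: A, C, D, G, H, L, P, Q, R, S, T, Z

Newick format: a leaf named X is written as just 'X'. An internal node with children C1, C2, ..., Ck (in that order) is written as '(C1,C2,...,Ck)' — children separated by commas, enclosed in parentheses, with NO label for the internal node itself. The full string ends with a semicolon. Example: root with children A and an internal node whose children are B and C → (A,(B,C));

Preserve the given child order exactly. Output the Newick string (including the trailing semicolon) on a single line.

Answer: ((S,((Z,H,R),(A,Q),D,(L,T)),G,P),C);

Derivation:
internal I5 with children ['I4', 'C']
  internal I4 with children ['S', 'I3', 'G', 'P']
    leaf 'S' → 'S'
    internal I3 with children ['I2', 'I1', 'D', 'I0']
      internal I2 with children ['Z', 'H', 'R']
        leaf 'Z' → 'Z'
        leaf 'H' → 'H'
        leaf 'R' → 'R'
      → '(Z,H,R)'
      internal I1 with children ['A', 'Q']
        leaf 'A' → 'A'
        leaf 'Q' → 'Q'
      → '(A,Q)'
      leaf 'D' → 'D'
      internal I0 with children ['L', 'T']
        leaf 'L' → 'L'
        leaf 'T' → 'T'
      → '(L,T)'
    → '((Z,H,R),(A,Q),D,(L,T))'
    leaf 'G' → 'G'
    leaf 'P' → 'P'
  → '(S,((Z,H,R),(A,Q),D,(L,T)),G,P)'
  leaf 'C' → 'C'
→ '((S,((Z,H,R),(A,Q),D,(L,T)),G,P),C)'
Final: ((S,((Z,H,R),(A,Q),D,(L,T)),G,P),C);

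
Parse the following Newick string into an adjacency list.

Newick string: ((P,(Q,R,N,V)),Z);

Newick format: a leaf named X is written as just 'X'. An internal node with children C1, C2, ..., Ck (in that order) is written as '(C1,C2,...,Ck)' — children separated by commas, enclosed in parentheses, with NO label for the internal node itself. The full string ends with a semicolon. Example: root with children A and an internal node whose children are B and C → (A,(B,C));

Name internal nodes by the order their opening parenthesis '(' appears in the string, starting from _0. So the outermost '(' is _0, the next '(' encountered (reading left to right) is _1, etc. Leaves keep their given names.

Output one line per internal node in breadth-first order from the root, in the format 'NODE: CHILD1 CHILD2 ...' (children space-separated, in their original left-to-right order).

Answer: _0: _1 Z
_1: P _2
_2: Q R N V

Derivation:
Input: ((P,(Q,R,N,V)),Z);
Scanning left-to-right, naming '(' by encounter order:
  pos 0: '(' -> open internal node _0 (depth 1)
  pos 1: '(' -> open internal node _1 (depth 2)
  pos 4: '(' -> open internal node _2 (depth 3)
  pos 12: ')' -> close internal node _2 (now at depth 2)
  pos 13: ')' -> close internal node _1 (now at depth 1)
  pos 16: ')' -> close internal node _0 (now at depth 0)
Total internal nodes: 3
BFS adjacency from root:
  _0: _1 Z
  _1: P _2
  _2: Q R N V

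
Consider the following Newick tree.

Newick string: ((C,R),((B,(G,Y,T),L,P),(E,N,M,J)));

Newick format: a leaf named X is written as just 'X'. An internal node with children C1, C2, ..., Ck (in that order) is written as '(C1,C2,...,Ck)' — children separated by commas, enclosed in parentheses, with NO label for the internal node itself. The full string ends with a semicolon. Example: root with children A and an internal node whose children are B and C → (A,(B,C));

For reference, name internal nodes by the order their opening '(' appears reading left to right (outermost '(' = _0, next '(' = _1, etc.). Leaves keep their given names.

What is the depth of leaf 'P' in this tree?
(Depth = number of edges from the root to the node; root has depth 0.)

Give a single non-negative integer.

Answer: 3

Derivation:
Newick: ((C,R),((B,(G,Y,T),L,P),(E,N,M,J)));
Naming internals by '(' encounter order: outermost '(' = _0, next = _1, ...
Query node: P
Path from root: _0 -> _2 -> _3 -> P
Depth of P: 3 (number of edges from root)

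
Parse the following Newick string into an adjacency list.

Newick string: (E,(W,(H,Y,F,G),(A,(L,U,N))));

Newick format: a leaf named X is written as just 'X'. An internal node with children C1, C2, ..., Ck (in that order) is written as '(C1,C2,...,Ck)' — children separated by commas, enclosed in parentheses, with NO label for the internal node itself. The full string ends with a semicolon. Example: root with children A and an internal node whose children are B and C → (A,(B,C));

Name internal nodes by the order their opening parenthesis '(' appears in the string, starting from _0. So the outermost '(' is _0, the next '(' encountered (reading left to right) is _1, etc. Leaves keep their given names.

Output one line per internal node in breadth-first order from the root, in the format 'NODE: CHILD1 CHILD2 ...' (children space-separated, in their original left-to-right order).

Answer: _0: E _1
_1: W _2 _3
_2: H Y F G
_3: A _4
_4: L U N

Derivation:
Input: (E,(W,(H,Y,F,G),(A,(L,U,N))));
Scanning left-to-right, naming '(' by encounter order:
  pos 0: '(' -> open internal node _0 (depth 1)
  pos 3: '(' -> open internal node _1 (depth 2)
  pos 6: '(' -> open internal node _2 (depth 3)
  pos 14: ')' -> close internal node _2 (now at depth 2)
  pos 16: '(' -> open internal node _3 (depth 3)
  pos 19: '(' -> open internal node _4 (depth 4)
  pos 25: ')' -> close internal node _4 (now at depth 3)
  pos 26: ')' -> close internal node _3 (now at depth 2)
  pos 27: ')' -> close internal node _1 (now at depth 1)
  pos 28: ')' -> close internal node _0 (now at depth 0)
Total internal nodes: 5
BFS adjacency from root:
  _0: E _1
  _1: W _2 _3
  _2: H Y F G
  _3: A _4
  _4: L U N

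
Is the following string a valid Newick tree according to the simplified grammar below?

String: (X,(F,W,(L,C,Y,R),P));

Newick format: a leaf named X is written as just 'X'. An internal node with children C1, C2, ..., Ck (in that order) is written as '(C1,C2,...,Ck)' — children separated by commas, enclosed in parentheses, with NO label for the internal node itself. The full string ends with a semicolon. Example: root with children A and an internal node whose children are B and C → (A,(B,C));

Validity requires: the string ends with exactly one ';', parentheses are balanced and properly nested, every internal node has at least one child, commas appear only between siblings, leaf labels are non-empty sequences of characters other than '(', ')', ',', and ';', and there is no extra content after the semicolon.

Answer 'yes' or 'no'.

Answer: yes

Derivation:
Input: (X,(F,W,(L,C,Y,R),P));
Paren balance: 3 '(' vs 3 ')' OK
Ends with single ';': True
Full parse: OK
Valid: True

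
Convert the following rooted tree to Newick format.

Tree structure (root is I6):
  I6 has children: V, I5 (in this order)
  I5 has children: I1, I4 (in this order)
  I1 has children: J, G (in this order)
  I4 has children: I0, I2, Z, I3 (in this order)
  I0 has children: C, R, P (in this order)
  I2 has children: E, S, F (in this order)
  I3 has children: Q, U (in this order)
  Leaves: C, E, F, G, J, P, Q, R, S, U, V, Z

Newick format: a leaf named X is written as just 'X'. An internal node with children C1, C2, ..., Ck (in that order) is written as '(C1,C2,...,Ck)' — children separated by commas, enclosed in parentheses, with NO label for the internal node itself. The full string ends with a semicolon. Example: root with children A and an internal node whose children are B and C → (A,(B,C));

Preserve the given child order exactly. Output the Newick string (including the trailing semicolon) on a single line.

Answer: (V,((J,G),((C,R,P),(E,S,F),Z,(Q,U))));

Derivation:
internal I6 with children ['V', 'I5']
  leaf 'V' → 'V'
  internal I5 with children ['I1', 'I4']
    internal I1 with children ['J', 'G']
      leaf 'J' → 'J'
      leaf 'G' → 'G'
    → '(J,G)'
    internal I4 with children ['I0', 'I2', 'Z', 'I3']
      internal I0 with children ['C', 'R', 'P']
        leaf 'C' → 'C'
        leaf 'R' → 'R'
        leaf 'P' → 'P'
      → '(C,R,P)'
      internal I2 with children ['E', 'S', 'F']
        leaf 'E' → 'E'
        leaf 'S' → 'S'
        leaf 'F' → 'F'
      → '(E,S,F)'
      leaf 'Z' → 'Z'
      internal I3 with children ['Q', 'U']
        leaf 'Q' → 'Q'
        leaf 'U' → 'U'
      → '(Q,U)'
    → '((C,R,P),(E,S,F),Z,(Q,U))'
  → '((J,G),((C,R,P),(E,S,F),Z,(Q,U)))'
→ '(V,((J,G),((C,R,P),(E,S,F),Z,(Q,U))))'
Final: (V,((J,G),((C,R,P),(E,S,F),Z,(Q,U))));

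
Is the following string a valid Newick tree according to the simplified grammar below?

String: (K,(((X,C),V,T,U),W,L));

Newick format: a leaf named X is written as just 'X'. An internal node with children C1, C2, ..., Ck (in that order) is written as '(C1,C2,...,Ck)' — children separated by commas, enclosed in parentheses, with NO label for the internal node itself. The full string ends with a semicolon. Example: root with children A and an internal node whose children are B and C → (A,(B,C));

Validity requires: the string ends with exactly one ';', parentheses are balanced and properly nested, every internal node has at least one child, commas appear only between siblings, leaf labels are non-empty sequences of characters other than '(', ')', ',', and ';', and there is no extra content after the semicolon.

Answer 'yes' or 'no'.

Answer: yes

Derivation:
Input: (K,(((X,C),V,T,U),W,L));
Paren balance: 4 '(' vs 4 ')' OK
Ends with single ';': True
Full parse: OK
Valid: True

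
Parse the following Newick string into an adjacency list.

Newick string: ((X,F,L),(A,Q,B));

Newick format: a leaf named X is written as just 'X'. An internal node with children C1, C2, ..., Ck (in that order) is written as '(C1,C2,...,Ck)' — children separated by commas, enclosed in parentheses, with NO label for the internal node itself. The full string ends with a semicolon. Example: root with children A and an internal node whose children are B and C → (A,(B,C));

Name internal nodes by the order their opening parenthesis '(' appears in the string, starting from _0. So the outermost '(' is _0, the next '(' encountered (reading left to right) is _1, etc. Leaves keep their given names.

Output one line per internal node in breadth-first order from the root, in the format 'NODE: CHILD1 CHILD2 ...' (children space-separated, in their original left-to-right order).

Input: ((X,F,L),(A,Q,B));
Scanning left-to-right, naming '(' by encounter order:
  pos 0: '(' -> open internal node _0 (depth 1)
  pos 1: '(' -> open internal node _1 (depth 2)
  pos 7: ')' -> close internal node _1 (now at depth 1)
  pos 9: '(' -> open internal node _2 (depth 2)
  pos 15: ')' -> close internal node _2 (now at depth 1)
  pos 16: ')' -> close internal node _0 (now at depth 0)
Total internal nodes: 3
BFS adjacency from root:
  _0: _1 _2
  _1: X F L
  _2: A Q B

Answer: _0: _1 _2
_1: X F L
_2: A Q B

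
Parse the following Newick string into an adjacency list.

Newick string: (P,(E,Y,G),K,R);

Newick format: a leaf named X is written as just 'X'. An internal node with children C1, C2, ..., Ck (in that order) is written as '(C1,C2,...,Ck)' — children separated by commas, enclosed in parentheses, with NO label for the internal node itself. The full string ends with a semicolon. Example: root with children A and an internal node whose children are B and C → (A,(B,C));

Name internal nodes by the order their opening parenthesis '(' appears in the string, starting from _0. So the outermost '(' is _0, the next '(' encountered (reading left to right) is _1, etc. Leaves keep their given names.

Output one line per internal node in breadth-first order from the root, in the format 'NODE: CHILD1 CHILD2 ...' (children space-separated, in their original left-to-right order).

Input: (P,(E,Y,G),K,R);
Scanning left-to-right, naming '(' by encounter order:
  pos 0: '(' -> open internal node _0 (depth 1)
  pos 3: '(' -> open internal node _1 (depth 2)
  pos 9: ')' -> close internal node _1 (now at depth 1)
  pos 14: ')' -> close internal node _0 (now at depth 0)
Total internal nodes: 2
BFS adjacency from root:
  _0: P _1 K R
  _1: E Y G

Answer: _0: P _1 K R
_1: E Y G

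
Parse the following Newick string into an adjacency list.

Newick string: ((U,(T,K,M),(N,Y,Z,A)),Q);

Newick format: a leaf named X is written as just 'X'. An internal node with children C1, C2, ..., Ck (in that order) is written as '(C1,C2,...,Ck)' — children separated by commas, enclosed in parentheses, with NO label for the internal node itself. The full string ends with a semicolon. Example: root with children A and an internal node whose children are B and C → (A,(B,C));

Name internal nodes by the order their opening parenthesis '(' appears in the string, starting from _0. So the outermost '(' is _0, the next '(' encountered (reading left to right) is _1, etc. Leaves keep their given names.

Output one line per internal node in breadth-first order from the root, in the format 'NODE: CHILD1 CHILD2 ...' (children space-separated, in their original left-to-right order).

Input: ((U,(T,K,M),(N,Y,Z,A)),Q);
Scanning left-to-right, naming '(' by encounter order:
  pos 0: '(' -> open internal node _0 (depth 1)
  pos 1: '(' -> open internal node _1 (depth 2)
  pos 4: '(' -> open internal node _2 (depth 3)
  pos 10: ')' -> close internal node _2 (now at depth 2)
  pos 12: '(' -> open internal node _3 (depth 3)
  pos 20: ')' -> close internal node _3 (now at depth 2)
  pos 21: ')' -> close internal node _1 (now at depth 1)
  pos 24: ')' -> close internal node _0 (now at depth 0)
Total internal nodes: 4
BFS adjacency from root:
  _0: _1 Q
  _1: U _2 _3
  _2: T K M
  _3: N Y Z A

Answer: _0: _1 Q
_1: U _2 _3
_2: T K M
_3: N Y Z A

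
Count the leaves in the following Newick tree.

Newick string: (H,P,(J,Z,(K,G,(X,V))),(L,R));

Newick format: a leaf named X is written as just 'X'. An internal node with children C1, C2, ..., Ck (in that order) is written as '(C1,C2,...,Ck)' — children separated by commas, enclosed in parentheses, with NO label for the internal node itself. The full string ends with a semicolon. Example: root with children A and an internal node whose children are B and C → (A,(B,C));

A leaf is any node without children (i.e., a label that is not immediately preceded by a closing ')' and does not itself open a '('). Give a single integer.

Answer: 10

Derivation:
Newick: (H,P,(J,Z,(K,G,(X,V))),(L,R));
Scan left-to-right; a leaf is any maximal label run not followed by '(':
  pos 1: leaf 'H' → count = 1
  pos 3: leaf 'P' → count = 2
  pos 6: leaf 'J' → count = 3
  pos 8: leaf 'Z' → count = 4
  pos 11: leaf 'K' → count = 5
  pos 13: leaf 'G' → count = 6
  pos 16: leaf 'X' → count = 7
  pos 18: leaf 'V' → count = 8
  pos 24: leaf 'L' → count = 9
  pos 26: leaf 'R' → count = 10
Total leaves: 10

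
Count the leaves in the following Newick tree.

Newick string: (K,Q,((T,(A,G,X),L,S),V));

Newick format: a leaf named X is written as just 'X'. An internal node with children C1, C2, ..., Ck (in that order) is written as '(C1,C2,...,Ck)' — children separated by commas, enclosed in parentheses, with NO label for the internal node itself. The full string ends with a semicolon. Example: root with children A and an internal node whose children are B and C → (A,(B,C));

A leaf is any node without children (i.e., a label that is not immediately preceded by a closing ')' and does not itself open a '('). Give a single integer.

Answer: 9

Derivation:
Newick: (K,Q,((T,(A,G,X),L,S),V));
Scan left-to-right; a leaf is any maximal label run not followed by '(':
  pos 1: leaf 'K' → count = 1
  pos 3: leaf 'Q' → count = 2
  pos 7: leaf 'T' → count = 3
  pos 10: leaf 'A' → count = 4
  pos 12: leaf 'G' → count = 5
  pos 14: leaf 'X' → count = 6
  pos 17: leaf 'L' → count = 7
  pos 19: leaf 'S' → count = 8
  pos 22: leaf 'V' → count = 9
Total leaves: 9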